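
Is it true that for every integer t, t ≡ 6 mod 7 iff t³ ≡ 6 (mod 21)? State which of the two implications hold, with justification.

(⟹) This fails: take t = 13. Then 13 ≡ 6 (mod 7), but 13³ = 2197 ≡ 13 (mod 21), not 6.

(⟸) This fails: take t = 3. Then 3³ = 27 ≡ 6 (mod 21), yet 3 ≡ 3 (mod 7), not 6.

Neither implication holds.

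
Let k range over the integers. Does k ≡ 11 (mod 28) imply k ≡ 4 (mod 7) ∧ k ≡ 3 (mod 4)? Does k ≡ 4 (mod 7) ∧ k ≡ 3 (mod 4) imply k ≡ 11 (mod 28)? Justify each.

[⇒] Suppose k ≡ 11 (mod 28); write k = 28j + 11. Since 7 ∣ 28, reducing mod 7 gives k ≡ 11 ≡ 4 (mod 7); since 4 ∣ 28, reducing mod 4 gives k ≡ 11 ≡ 3 (mod 4).

[⇐] Conversely, if k ≡ 4 (mod 7) and k ≡ 3 (mod 4), then by the Chinese remainder theorem k ≡ 11 (mod 28). This is exactly k ≡ 11 (mod 28).

Equivalent; both directions hold.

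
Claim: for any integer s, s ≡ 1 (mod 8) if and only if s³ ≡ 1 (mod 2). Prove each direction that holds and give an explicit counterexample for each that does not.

[⇒] Suppose s ≡ 1 (mod 8). Then s³ ≡ 1³ = 1 (mod 8), and since 2 ∣ 8, also s³ ≡ 1 (mod 2).

[⇐] This fails: take s = 3. Then 3³ = 27 ≡ 1 (mod 2), yet 3 ≡ 3 (mod 8), not 1.

(⇒) holds; (⇐) fails.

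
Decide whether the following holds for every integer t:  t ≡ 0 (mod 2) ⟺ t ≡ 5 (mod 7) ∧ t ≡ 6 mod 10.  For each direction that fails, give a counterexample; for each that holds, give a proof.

(⇒) fails; (⇐) holds.

Forward direction. This fails: t = 0 gives 0 ≡ 0 (mod 2) but 0 ≡ 0 (mod 7), so the conjunction on the right does not hold.

Converse. If t ≡ 5 (mod 7) and t ≡ 6 (mod 10), then by the Chinese remainder theorem t ≡ 26 (mod 70). Since 26 ≡ 0 (mod 2) and 2 ∣ 70, we get t ≡ 0 (mod 2).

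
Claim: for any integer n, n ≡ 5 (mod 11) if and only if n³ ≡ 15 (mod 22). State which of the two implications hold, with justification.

(⟹) This fails: take n = 16. Then 16 ≡ 5 (mod 11), but 16³ = 4096 ≡ 4 (mod 22), not 15.

(⟸) Conversely, the residues r modulo 22 with r³ ≡ 15 (mod 22) are exactly {5}, and each is ≡ 5 (mod 11).

Only the converse holds.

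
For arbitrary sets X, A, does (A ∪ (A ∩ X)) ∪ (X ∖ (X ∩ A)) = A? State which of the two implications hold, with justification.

Forward inclusion. This inclusion fails. Take X = {1}, A = ∅; then 1 ∈ (A ∪ (A ∩ X)) ∪ (X ∖ (X ∩ A)) but 1 ∉ A.

Reverse inclusion. Let x ∈ A. Then either x ∈ A and x ∉ X; or x ∈ X ∩ A. In each case x ∈ (A ∪ (A ∩ X)) ∪ (X ∖ (X ∩ A)), so A ⊆ (A ∪ (A ∩ X)) ∪ (X ∖ (X ∩ A)).

The sets are not equal: only the reverse inclusion holds.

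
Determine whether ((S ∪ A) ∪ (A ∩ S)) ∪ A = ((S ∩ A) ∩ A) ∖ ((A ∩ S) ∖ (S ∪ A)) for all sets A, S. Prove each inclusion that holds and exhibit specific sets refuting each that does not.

Reverse inclusion. Let x ∈ ((S ∩ A) ∩ A) ∖ ((A ∩ S) ∖ (S ∪ A)). Then x ∈ A ∩ S, from which x ∈ ((S ∪ A) ∪ (A ∩ S)) ∪ A.

Forward inclusion. This inclusion fails. Take A = {1}, S = ∅; then 1 ∈ ((S ∪ A) ∪ (A ∩ S)) ∪ A but 1 ∉ ((S ∩ A) ∩ A) ∖ ((A ∩ S) ∖ (S ∪ A)).

(⊆) fails; (⊇) holds.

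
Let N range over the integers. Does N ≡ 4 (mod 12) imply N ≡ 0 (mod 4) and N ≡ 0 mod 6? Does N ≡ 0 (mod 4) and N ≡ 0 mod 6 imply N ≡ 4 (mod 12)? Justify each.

Forward direction. This fails: N = 4 gives 4 ≡ 4 (mod 12) but 4 ≡ 4 (mod 6), so the conjunction on the right does not hold.

Converse. This fails: N = 0 satisfies both congruences on the right (0 ≡ 0 mod 4 and 0 ≡ 0 mod 6) yet 0 ≡ 0 (mod 12), not 4.

Both directions fail.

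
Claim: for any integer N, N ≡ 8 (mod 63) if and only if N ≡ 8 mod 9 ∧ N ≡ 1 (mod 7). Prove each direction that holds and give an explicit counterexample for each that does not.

Forward direction. Suppose N ≡ 8 (mod 63); write N = 63j + 8. Since 9 ∣ 63, reducing mod 9 gives N ≡ 8 (mod 9); since 7 ∣ 63, reducing mod 7 gives N ≡ 8 ≡ 1 (mod 7).

Converse. If N ≡ 8 (mod 9) and N ≡ 1 (mod 7), then by the Chinese remainder theorem N ≡ 8 (mod 63). This is exactly N ≡ 8 (mod 63).

Both implications hold.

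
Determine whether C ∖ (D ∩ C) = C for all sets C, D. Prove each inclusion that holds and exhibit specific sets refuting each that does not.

(⊇) This inclusion fails. Take C = {1}, D = {1}; then 1 ∈ C but 1 ∉ C ∖ (D ∩ C).

(⊆) Let x ∈ C ∖ (D ∩ C). Then x ∈ C and x ∉ D, from which x ∈ C.

The sets are not equal: only the forward inclusion holds.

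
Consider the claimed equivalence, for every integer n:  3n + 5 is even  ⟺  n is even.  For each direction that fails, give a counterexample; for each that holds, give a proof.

(⇒) fails and (⇐) fails.

(→) This fails: n = 7 gives 3n + 5 = 26, which is even, but 7 is odd, not even.

(←) This also fails: n = 6 is even, but 3n + 5 = 23 is odd, not even.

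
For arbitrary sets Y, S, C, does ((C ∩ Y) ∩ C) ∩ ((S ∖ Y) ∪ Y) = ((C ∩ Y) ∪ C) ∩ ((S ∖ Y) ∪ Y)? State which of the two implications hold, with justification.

Only the forward inclusion holds.

(⟹) Let x ∈ ((C ∩ Y) ∩ C) ∩ ((S ∖ Y) ∪ Y). Then either x ∈ Y ∩ C and x ∉ S; or x ∈ Y ∩ S ∩ C. In each case x ∈ ((C ∩ Y) ∪ C) ∩ ((S ∖ Y) ∪ Y), so ((C ∩ Y) ∩ C) ∩ ((S ∖ Y) ∪ Y) ⊆ ((C ∩ Y) ∪ C) ∩ ((S ∖ Y) ∪ Y).

(⟸) This inclusion fails. Take Y = ∅, S = {1}, C = {1}; then 1 ∈ ((C ∩ Y) ∪ C) ∩ ((S ∖ Y) ∪ Y) but 1 ∉ ((C ∩ Y) ∩ C) ∩ ((S ∖ Y) ∪ Y).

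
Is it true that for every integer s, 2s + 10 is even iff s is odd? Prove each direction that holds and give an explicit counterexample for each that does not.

(⇒) This fails: take s = 0. Then 2s + 10 = 10, which is even, yet s = 0 is even, not odd.

(⇐) Suppose s is odd. Since 2 is even, 2s is even for every s, so 2s + 10 has the same parity as 10, which is even. Hence 2s + 10 is even.

Only the reverse direction holds.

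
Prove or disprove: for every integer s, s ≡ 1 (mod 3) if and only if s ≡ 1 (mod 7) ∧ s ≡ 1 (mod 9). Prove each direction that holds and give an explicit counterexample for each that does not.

(⇒) This fails: s = 4 gives 4 ≡ 1 (mod 3) but 4 ≡ 4 (mod 7), so the conjunction on the right does not hold.

(⇐) Conversely, if s ≡ 1 (mod 7) and s ≡ 1 (mod 9), then by the Chinese remainder theorem s ≡ 1 (mod 63). Since 1 ≡ 1 (mod 3) and 3 ∣ 63, we get s ≡ 1 (mod 3).

(⇒) fails; (⇐) holds.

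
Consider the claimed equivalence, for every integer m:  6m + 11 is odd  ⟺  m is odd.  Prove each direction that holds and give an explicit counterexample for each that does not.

(⇒) This fails: take m = 0. Then 6m + 11 = 11, which is odd, yet m = 0 is even, not odd.

(⇐) Suppose m is odd. Since 6 is even, 6m is even for every m, so 6m + 11 has the same parity as 11, which is odd. Hence 6m + 11 is odd.

The forward direction fails; the converse holds.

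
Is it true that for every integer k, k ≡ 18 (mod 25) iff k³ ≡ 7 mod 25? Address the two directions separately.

Converse. Suppose k³ ≡ 7 (mod 25). The only residue r in {0, …, 24} with r³ ≡ 7 (mod 25) is r = 18, so k ≡ 18 (mod 25).

Forward direction. Suppose k ≡ 18 (mod 25). Write k = 25j + 18. Then (25j + 18)³ = 15625j³ + 33750j² + 24300j + 5832 = 25(625j³ + 1350j² + 972j + 233) + 7, so k³ ≡ 7 (mod 25).

Equivalent; both directions hold.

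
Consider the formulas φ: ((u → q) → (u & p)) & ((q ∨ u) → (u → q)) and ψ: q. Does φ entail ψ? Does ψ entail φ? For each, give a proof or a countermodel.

(⇒) Assume the antecedent. If q is true, q reduces to true regardless of the other variables. If q is false, the antecedent cannot hold. Either way q holds.

(⇐) This fails. Under q = T, p = F, u = F, the left side is false but the right side is true.

Only the forward direction holds.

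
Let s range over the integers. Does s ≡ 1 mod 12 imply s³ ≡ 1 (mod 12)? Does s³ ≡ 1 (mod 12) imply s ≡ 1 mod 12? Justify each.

(⇒) Suppose s ≡ 1 mod 12. Write s = 12j + 1. Then (12j + 1)³ = 1728j³ + 432j² + 36j + 1 = 12(144j³ + 36j² + 3j) + 1, so s³ ≡ 1 (mod 12).

(⇐) For the converse, argue contrapositively. If s ≢ 1 (mod 12), then s is congruent to one of 0, 2, 3, 4, 5, 6, 7, 8, 9, 10, 11 modulo 12, and these give s³ ≡ 0, 8, 3, 4, 5, 0, 7, 8, 9, 4, 11 respectively — never 1.

The biconditional holds.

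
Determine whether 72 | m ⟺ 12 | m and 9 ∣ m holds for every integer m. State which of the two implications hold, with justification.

(⇒) If 72 ∣ m, write m = 72q. Since 72 = 6·12, m = 12·(6q), so 12 ∣ m; and since 72 = 8·9, m = 9·(8q), so 9 ∣ m.

(⇐) This fails: take m = 36. Both 12 ∣ 36 and 9 ∣ 36, yet 36 is not a multiple of 72 (since 36 = 0·72 + 36), so 72 ∤ 36.

Only the forward direction holds.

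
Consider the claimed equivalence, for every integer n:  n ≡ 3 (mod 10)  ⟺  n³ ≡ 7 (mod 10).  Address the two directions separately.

The biconditional holds.

(⟹) Suppose n ≡ 3 (mod 10). Write n = 10j + 3. Then (10j + 3)³ = 1000j³ + 900j² + 270j + 27 = 10(100j³ + 90j² + 27j + 2) + 7, so n³ ≡ 7 (mod 10).

(⟸) Conversely, suppose n³ ≡ 7 (mod 10). The only residue r in {0, …, 9} with r³ ≡ 7 (mod 10) is r = 3, so n ≡ 3 (mod 10).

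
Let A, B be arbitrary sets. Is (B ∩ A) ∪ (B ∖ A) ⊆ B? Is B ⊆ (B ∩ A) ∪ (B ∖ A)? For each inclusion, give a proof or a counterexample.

(⟸) Let x ∈ B. Then either x ∈ B and x ∉ A; or x ∈ A ∩ B. In each case x ∈ (B ∩ A) ∪ (B ∖ A), so B ⊆ (B ∩ A) ∪ (B ∖ A).

(⟹) Let x ∈ (B ∩ A) ∪ (B ∖ A). Then either x ∈ B and x ∉ A; or x ∈ A ∩ B. In each case x ∈ B, so (B ∩ A) ∪ (B ∖ A) ⊆ B.

The two sets are equal.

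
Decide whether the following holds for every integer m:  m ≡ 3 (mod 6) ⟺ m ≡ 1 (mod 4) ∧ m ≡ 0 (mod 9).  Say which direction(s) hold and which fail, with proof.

Only the converse holds.

Converse. If m ≡ 1 (mod 4) and m ≡ 0 (mod 9), then by the Chinese remainder theorem m ≡ 9 (mod 36). Since 9 ≡ 3 (mod 6) and 6 ∣ 36, we get m ≡ 3 (mod 6).

Forward direction. This fails: m = 33 gives 33 ≡ 3 (mod 6) but 33 ≡ 6 (mod 9), so the conjunction on the right does not hold.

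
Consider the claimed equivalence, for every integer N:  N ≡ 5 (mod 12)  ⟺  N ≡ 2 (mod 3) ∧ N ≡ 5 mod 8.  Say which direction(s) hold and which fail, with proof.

Only the reverse direction holds.

Forward direction. This fails: N = 17 gives 17 ≡ 5 (mod 12) but 17 ≡ 1 (mod 8), so the conjunction on the right does not hold.

Converse. If N ≡ 2 (mod 3) and N ≡ 5 (mod 8), then by the Chinese remainder theorem N ≡ 5 (mod 24). Since 5 ≡ 5 (mod 12) and 12 ∣ 24, we get N ≡ 5 (mod 12).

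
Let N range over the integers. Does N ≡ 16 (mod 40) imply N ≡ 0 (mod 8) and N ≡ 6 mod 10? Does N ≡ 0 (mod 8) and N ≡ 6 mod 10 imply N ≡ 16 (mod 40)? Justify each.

[⇒] Suppose N ≡ 16 (mod 40); write N = 40j + 16. Since 8 ∣ 40, reducing mod 8 gives N ≡ 16 ≡ 0 (mod 8); since 10 ∣ 40, reducing mod 10 gives N ≡ 16 ≡ 6 (mod 10).

[⇐] Conversely, if N ≡ 0 (mod 8) and N ≡ 6 (mod 10), then by the Chinese remainder theorem N ≡ 16 (mod 40). This is exactly N ≡ 16 (mod 40).

The biconditional holds.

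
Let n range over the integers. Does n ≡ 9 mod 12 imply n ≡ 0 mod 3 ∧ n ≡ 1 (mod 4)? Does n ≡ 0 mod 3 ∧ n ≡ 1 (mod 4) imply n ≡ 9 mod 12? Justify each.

Forward direction. Suppose n ≡ 9 (mod 12); write n = 12j + 9. Since 3 ∣ 12, reducing mod 3 gives n ≡ 9 ≡ 0 (mod 3); since 4 ∣ 12, reducing mod 4 gives n ≡ 9 ≡ 1 (mod 4).

Converse. If n ≡ 0 (mod 3) and n ≡ 1 (mod 4), then by the Chinese remainder theorem n ≡ 9 (mod 12). This is exactly n ≡ 9 (mod 12).

Both directions hold; the statement is true.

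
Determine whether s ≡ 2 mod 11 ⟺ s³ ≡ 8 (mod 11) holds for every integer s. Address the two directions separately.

[⇐] Suppose s³ ≡ 8 (mod 11). The only residue r in {0, …, 10} with r³ ≡ 8 (mod 11) is r = 2, so s ≡ 2 (mod 11).

[⇒] Suppose s ≡ 2 mod 11. Write s = 11j + 2. Then (11j + 2)³ = 1331j³ + 726j² + 132j + 8 = 11(121j³ + 66j² + 12j) + 8, so s³ ≡ 8 (mod 11).

Both implications hold.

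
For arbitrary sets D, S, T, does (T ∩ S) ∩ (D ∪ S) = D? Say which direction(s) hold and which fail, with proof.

Forward inclusion. This inclusion fails. Take D = ∅, S = {1}, T = {1}; then 1 ∈ (T ∩ S) ∩ (D ∪ S) but 1 ∉ D.

Reverse inclusion. This inclusion fails. Take D = {1}, S = ∅, T = ∅; then 1 ∈ D but 1 ∉ (T ∩ S) ∩ (D ∪ S).

Both inclusions fail.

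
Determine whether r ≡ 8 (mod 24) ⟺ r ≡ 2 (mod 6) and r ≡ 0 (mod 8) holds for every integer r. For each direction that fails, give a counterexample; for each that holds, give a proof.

The biconditional holds.

(→) Suppose r ≡ 8 (mod 24); write r = 24j + 8. Since 6 ∣ 24, reducing mod 6 gives r ≡ 8 ≡ 2 (mod 6); since 8 ∣ 24, reducing mod 8 gives r ≡ 8 ≡ 0 (mod 8).

(←) Conversely, if r ≡ 2 (mod 6) and r ≡ 0 (mod 8), then by the Chinese remainder theorem r ≡ 8 (mod 24). This is exactly r ≡ 8 (mod 24).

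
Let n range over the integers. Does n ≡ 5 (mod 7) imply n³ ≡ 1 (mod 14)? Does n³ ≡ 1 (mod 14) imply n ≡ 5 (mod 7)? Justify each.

(→) This fails: take n = 5. Then 5 ≡ 5 (mod 7), but 5³ = 125 ≡ 13 (mod 14), not 1.

(←) This fails: take n = 1. Then 1³ = 1 ≡ 1 (mod 14), yet 1 ≡ 1 (mod 7), not 5.

Both directions fail.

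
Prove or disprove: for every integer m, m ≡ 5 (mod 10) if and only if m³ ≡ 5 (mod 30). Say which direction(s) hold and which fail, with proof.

Only the converse holds.

(⟹) This fails: take m = 15. Then 15 ≡ 5 (mod 10), but 15³ = 3375 ≡ 15 (mod 30), not 5.

(⟸) Conversely, the residues r modulo 30 with r³ ≡ 5 (mod 30) are exactly {5}, and each is ≡ 5 (mod 10).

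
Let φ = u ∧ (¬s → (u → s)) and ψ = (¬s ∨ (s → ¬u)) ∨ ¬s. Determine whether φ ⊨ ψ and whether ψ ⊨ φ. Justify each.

[⇒] This fails. Under u = T, s = T, the left side is true but the right side is false.

[⇐] This fails. Under u = F, s = F, the left side is false but the right side is true.

(⇒) fails and (⇐) fails.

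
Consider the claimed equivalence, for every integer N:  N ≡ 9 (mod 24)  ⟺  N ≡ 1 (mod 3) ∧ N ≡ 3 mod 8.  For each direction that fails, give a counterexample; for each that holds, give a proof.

(⇒) This fails: N = 9 gives 9 ≡ 9 (mod 24) but 9 ≡ 0 (mod 3), so the conjunction on the right does not hold.

(⇐) This fails: N = 19 satisfies both congruences on the right (19 ≡ 1 mod 3 and 19 ≡ 3 mod 8) yet 19 ≡ 19 (mod 24), not 9.

Both directions fail.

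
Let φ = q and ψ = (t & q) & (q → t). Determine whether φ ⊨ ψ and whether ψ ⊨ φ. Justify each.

(→) This fails. Under q = T, t = F, the left side is true but the right side is false.

(←) Assume the antecedent. If q is true, q reduces to true regardless of the other variables. If q is false, the antecedent cannot hold. Either way q holds.

Only the reverse direction holds.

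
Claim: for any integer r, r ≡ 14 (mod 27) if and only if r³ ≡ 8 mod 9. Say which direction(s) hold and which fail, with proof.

(⟸) This fails: take r = 2. Then 2³ = 8 ≡ 8 (mod 9), yet 2 ≡ 2 (mod 27), not 14.

(⟹) Suppose r ≡ 14 (mod 27). Then r³ ≡ 14³ = 2744 (mod 27), and since 9 ∣ 27, also r³ ≡ 8 (mod 9).

The forward direction holds; the converse fails.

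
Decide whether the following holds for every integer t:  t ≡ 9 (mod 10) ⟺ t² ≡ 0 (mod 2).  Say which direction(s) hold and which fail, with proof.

(⟹) This fails: take t = 9. Then 9 ≡ 9 (mod 10), but 9² = 81 ≡ 1 (mod 2), not 0.

(⟸) This fails: take t = 0. Then 0² = 0 ≡ 0 (mod 2), yet 0 ≡ 0 (mod 10), not 9.

Neither direction holds.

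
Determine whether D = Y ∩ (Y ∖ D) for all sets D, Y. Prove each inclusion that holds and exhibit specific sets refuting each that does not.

(⊆) This inclusion fails. Take D = {1}, Y = ∅; then 1 ∈ D but 1 ∉ Y ∩ (Y ∖ D).

(⊇) This inclusion fails. Take D = ∅, Y = {1}; then 1 ∈ Y ∩ (Y ∖ D) but 1 ∉ D.

(⊆) fails and (⊇) fails.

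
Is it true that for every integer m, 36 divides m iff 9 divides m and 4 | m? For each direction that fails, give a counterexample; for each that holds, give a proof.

(⇐) Suppose 9 ∣ m and 4 ∣ m. Any common multiple of 9 and 4 is a multiple of their lcm; here gcd(9, 4) = 1, so lcm(9, 4) = 9·4 = 36, so 36 ∣ m.

(⇒) If 36 ∣ m, write m = 36q. Since 36 = 4·9, m = 9·(4q), so 9 ∣ m; and since 36 = 9·4, m = 4·(9q), so 4 ∣ m.

Equivalent; both directions hold.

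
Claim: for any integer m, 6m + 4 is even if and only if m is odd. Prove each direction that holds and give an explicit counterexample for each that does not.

Forward direction. This fails: take m = 6. Then 6m + 4 = 40, which is even, yet m = 6 is even, not odd.

Converse. Suppose m is odd. Since 6 is even, 6m is even for every m, so 6m + 4 has the same parity as 4, which is even. Hence 6m + 4 is even.

Only the reverse direction holds.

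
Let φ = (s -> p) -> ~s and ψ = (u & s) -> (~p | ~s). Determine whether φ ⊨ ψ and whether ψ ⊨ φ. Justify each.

Only the forward implication holds.

[⇐] This fails. Under u = F, p = T, s = T, the left side is false but the right side is true.

[⇒] Assume the antecedent. If p is true, the antecedent forces (u = F, p = T, s = F) or (u = T, p = T, s = F), and (u & s) -> (~p | ~s) holds there. If p is false, (u & s) -> (~p | ~s) reduces to true regardless of the other variables. Either way (u & s) -> (~p | ~s) holds.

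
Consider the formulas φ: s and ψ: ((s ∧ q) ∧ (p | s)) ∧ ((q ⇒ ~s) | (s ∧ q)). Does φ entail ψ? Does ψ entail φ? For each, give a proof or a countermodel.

Only the reverse direction holds.

(←) Assume the antecedent. If p is true, the antecedent forces (p = T, q = T, s = T), and s holds there. If p is false, the antecedent forces (p = F, q = T, s = T), and s holds there. Either way s holds.

(→) This fails. Under p = F, q = F, s = T, the left side is true but the right side is false.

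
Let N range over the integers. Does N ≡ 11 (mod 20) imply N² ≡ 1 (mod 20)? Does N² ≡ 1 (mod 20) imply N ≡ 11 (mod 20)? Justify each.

Only the forward implication holds.

(→) Suppose N ≡ 11 (mod 20). Write N = 20j + 11. Then (20j + 11)² = 400j² + 440j + 121 = 20(20j² + 22j + 6) + 1, so N² ≡ 1 (mod 20).

(←) This fails: take N = 1. Then 1² = 1 ≡ 1 (mod 20), yet 1 ≡ 1 (mod 20), not 11.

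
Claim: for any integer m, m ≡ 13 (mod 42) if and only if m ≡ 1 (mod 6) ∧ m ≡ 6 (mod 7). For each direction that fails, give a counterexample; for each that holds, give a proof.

[⇐] If m ≡ 1 (mod 6) and m ≡ 6 (mod 7), then by the Chinese remainder theorem m ≡ 13 (mod 42). This is exactly m ≡ 13 (mod 42).

[⇒] Suppose m ≡ 13 (mod 42); write m = 42j + 13. Since 6 ∣ 42, reducing mod 6 gives m ≡ 13 ≡ 1 (mod 6); since 7 ∣ 42, reducing mod 7 gives m ≡ 13 ≡ 6 (mod 7).

Both directions hold; the statement is true.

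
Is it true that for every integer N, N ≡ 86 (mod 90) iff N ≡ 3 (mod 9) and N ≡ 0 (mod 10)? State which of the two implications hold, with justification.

(⇒) This fails: N = 86 gives 86 ≡ 86 (mod 90) but 86 ≡ 5 (mod 9), so the conjunction on the right does not hold.

(⇐) This fails: N = 30 satisfies both congruences on the right (30 ≡ 3 mod 9 and 30 ≡ 0 mod 10) yet 30 ≡ 30 (mod 90), not 86.

Neither direction holds.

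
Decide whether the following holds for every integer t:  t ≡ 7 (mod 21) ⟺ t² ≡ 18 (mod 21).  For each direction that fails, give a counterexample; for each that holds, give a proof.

Neither implication holds.

Forward direction. This fails: take t = 7. Then 7 ≡ 7 (mod 21), but 7² = 49 ≡ 7 (mod 21), not 18.

Converse. This fails: take t = 9. Then 9² = 81 ≡ 18 (mod 21), yet 9 ≡ 9 (mod 21), not 7.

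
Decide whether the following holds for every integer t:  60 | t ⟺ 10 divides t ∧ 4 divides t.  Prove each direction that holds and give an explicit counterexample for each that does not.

(⇒) If 60 ∣ t, write t = 60q. Since 60 = 6·10, t = 10·(6q), so 10 ∣ t; and since 60 = 15·4, t = 4·(15q), so 4 ∣ t.

(⇐) This fails: take t = 20. Both 10 ∣ 20 and 4 ∣ 20, yet 20 is not a multiple of 60 (since 20 = 0·60 + 20), so 60 ∤ 20.

Only the forward implication holds.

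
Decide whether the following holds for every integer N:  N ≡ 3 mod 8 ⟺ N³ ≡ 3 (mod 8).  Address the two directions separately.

Forward direction. Suppose N ≡ 3 mod 8. Write N = 8j + 3. Then (8j + 3)³ = 512j³ + 576j² + 216j + 27 = 8(64j³ + 72j² + 27j + 3) + 3, so N³ ≡ 3 (mod 8).

Converse. Suppose N³ ≡ 3 (mod 8). The only residue r in {0, …, 7} with r³ ≡ 3 (mod 8) is r = 3, so N ≡ 3 (mod 8).

Both directions hold; the statement is true.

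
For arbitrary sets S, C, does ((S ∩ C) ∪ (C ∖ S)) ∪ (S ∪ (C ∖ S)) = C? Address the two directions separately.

(⟸) Let x ∈ C. Then either x ∈ C and x ∉ S; or x ∈ S ∩ C. In each case x ∈ ((S ∩ C) ∪ (C ∖ S)) ∪ (S ∪ (C ∖ S)), so C ⊆ ((S ∩ C) ∪ (C ∖ S)) ∪ (S ∪ (C ∖ S)).

(⟹) This inclusion fails. Take S = {1}, C = ∅; then 1 ∈ ((S ∩ C) ∪ (C ∖ S)) ∪ (S ∪ (C ∖ S)) but 1 ∉ C.

Only the reverse inclusion holds.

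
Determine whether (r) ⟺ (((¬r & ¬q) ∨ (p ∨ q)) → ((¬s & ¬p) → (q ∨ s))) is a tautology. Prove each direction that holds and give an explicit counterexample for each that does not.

The forward direction holds; the converse fails.

[⇐] This fails. Under s = T, p = F, r = F, q = F, the left side is false but the right side is true.

[⇒] Assume the antecedent. If r is true, the consequent reduces to true regardless of the other variables. If r is false, the antecedent cannot hold. Either way the consequent holds.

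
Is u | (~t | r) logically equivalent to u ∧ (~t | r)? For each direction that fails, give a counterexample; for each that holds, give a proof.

The forward direction fails; the converse holds.

Forward direction. This fails. Under u = F, t = F, r = F, the left side is true but the right side is false.

Converse. Assume the antecedent. If u is true, u | (~t | r) reduces to true regardless of the other variables. If u is false, the antecedent cannot hold. Either way u | (~t | r) holds.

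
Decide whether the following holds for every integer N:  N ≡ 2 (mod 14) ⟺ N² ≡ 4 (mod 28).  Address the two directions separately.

The forward direction holds; the converse fails.

[⇒] Suppose N ≡ 2 (mod 14). Working modulo 28, N ∈ {2, 16}; for each such r, r² ≡ 4 (mod 28).

[⇐] This fails: take N = 12. Then 12² = 144 ≡ 4 (mod 28), yet 12 ≡ 12 (mod 14), not 2.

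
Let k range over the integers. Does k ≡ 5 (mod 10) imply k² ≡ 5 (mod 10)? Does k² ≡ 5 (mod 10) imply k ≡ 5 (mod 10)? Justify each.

(⟹) Suppose k ≡ 5 (mod 10). Write k = 10j + 5. Then (10j + 5)² = 100j² + 100j + 25 = 10(10j² + 10j + 2) + 5, so k² ≡ 5 (mod 10).

(⟸) Conversely, suppose k² ≡ 5 (mod 10). The only residue r in {0, …, 9} with r² ≡ 5 (mod 10) is r = 5, so k ≡ 5 (mod 10).

Both implications hold.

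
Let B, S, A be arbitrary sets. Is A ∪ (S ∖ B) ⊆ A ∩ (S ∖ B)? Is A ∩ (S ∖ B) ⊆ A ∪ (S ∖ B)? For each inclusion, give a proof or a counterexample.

(⊆) fails; (⊇) holds.

(⟹) This inclusion fails. Take B = ∅, S = {1}, A = ∅; then 1 ∈ A ∪ (S ∖ B) but 1 ∉ A ∩ (S ∖ B).

(⟸) Let x ∈ A ∩ (S ∖ B). Then x ∈ S ∩ A and x ∉ B, from which x ∈ A ∪ (S ∖ B).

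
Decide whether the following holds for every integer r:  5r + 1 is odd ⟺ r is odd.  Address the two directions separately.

Both directions fail.

[⇒] This fails: r = 2 gives 5r + 1 = 11, which is odd, but 2 is even, not odd.

[⇐] This also fails: r = 5 is odd, but 5r + 1 = 26 is even, not odd.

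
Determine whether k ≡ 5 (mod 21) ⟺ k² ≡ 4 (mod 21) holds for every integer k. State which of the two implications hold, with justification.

(⇒) Suppose k ≡ 5 (mod 21). Write k = 21j + 5. Then (21j + 5)² = 441j² + 210j + 25 = 21(21j² + 10j + 1) + 4, so k² ≡ 4 (mod 21).

(⇐) This fails: take k = 2. Then 2² = 4 ≡ 4 (mod 21), yet 2 ≡ 2 (mod 21), not 5.

The forward direction holds; the converse fails.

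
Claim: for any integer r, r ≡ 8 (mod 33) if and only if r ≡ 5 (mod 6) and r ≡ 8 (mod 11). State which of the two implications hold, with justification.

Not equivalent: only (⇐) holds.

(⇒) This fails: r = 8 gives 8 ≡ 8 (mod 33) but 8 ≡ 2 (mod 6), so the conjunction on the right does not hold.

(⇐) Conversely, if r ≡ 5 (mod 6) and r ≡ 8 (mod 11), then by the Chinese remainder theorem r ≡ 41 (mod 66). Since 41 ≡ 8 (mod 33) and 33 ∣ 66, we get r ≡ 8 (mod 33).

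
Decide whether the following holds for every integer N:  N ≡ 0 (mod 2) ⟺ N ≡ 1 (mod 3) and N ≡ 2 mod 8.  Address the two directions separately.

The forward direction fails; the converse holds.

(⟹) This fails: N = 0 gives 0 ≡ 0 (mod 2) but 0 ≡ 0 (mod 3), so the conjunction on the right does not hold.

(⟸) Conversely, if N ≡ 1 (mod 3) and N ≡ 2 (mod 8), then by the Chinese remainder theorem N ≡ 10 (mod 24). Since 10 ≡ 0 (mod 2) and 2 ∣ 24, we get N ≡ 0 (mod 2).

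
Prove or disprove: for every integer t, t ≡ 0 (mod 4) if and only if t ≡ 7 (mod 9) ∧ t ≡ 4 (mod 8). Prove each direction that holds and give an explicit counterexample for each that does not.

Only the reverse direction holds.

(←) If t ≡ 7 (mod 9) and t ≡ 4 (mod 8), then by the Chinese remainder theorem t ≡ 52 (mod 72). Since 52 ≡ 0 (mod 4) and 4 ∣ 72, we get t ≡ 0 (mod 4).

(→) This fails: t = 0 gives 0 ≡ 0 (mod 4) but 0 ≡ 0 (mod 9), so the conjunction on the right does not hold.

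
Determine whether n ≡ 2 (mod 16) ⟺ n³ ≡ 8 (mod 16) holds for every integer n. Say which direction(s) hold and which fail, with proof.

[⇒] Suppose n ≡ 2 (mod 16). Write n = 16j + 2. Then (16j + 2)³ = 4096j³ + 1536j² + 192j + 8 = 16(256j³ + 96j² + 12j) + 8, so n³ ≡ 8 (mod 16).

[⇐] This fails: take n = 6. Then 6³ = 216 ≡ 8 (mod 16), yet 6 ≡ 6 (mod 16), not 2.

Only the forward direction holds.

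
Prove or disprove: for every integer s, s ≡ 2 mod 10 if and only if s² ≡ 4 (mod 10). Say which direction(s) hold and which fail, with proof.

(⟸) This fails: take s = 8. Then 8² = 64 ≡ 4 (mod 10), yet 8 ≡ 8 (mod 10), not 2.

(⟹) Suppose s ≡ 2 mod 10. Write s = 10j + 2. Then (10j + 2)² = 100j² + 40j + 4 = 10(10j² + 4j) + 4, so s² ≡ 4 (mod 10).

Only the forward implication holds.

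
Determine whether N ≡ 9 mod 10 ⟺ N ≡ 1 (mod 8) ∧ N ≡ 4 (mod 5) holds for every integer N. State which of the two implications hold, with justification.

Only the converse holds.

(→) This fails: N = 19 gives 19 ≡ 9 (mod 10) but 19 ≡ 3 (mod 8), so the conjunction on the right does not hold.

(←) Conversely, if N ≡ 1 (mod 8) and N ≡ 4 (mod 5), then by the Chinese remainder theorem N ≡ 9 (mod 40). Since 9 ≡ 9 (mod 10) and 10 ∣ 40, we get N ≡ 9 (mod 10).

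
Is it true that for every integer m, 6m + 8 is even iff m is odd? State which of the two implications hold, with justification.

Not equivalent: only (⇐) holds.

(⇒) This fails: take m = 6. Then 6m + 8 = 44, which is even, yet m = 6 is even, not odd.

(⇐) Suppose m is odd. Since 6 is even, 6m is even for every m, so 6m + 8 has the same parity as 8, which is even. Hence 6m + 8 is even.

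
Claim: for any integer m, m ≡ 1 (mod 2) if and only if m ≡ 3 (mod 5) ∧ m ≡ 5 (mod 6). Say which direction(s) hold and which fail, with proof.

Only the reverse direction holds.

Forward direction. This fails: m = 1 gives 1 ≡ 1 (mod 2) but 1 ≡ 1 (mod 5), so the conjunction on the right does not hold.

Converse. If m ≡ 3 (mod 5) and m ≡ 5 (mod 6), then by the Chinese remainder theorem m ≡ 23 (mod 30). Since 23 ≡ 1 (mod 2) and 2 ∣ 30, we get m ≡ 1 (mod 2).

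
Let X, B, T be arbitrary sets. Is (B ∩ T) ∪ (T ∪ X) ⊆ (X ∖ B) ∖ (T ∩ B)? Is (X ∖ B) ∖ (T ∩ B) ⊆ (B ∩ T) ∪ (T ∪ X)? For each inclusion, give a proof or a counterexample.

Only the reverse inclusion holds.

(⟹) This inclusion fails. Take X = {1}, B = {1}, T = ∅; then 1 ∈ (B ∩ T) ∪ (T ∪ X) but 1 ∉ (X ∖ B) ∖ (T ∩ B).

(⟸) Let x ∈ (X ∖ B) ∖ (T ∩ B). Then either x ∈ X and x ∉ B, T; or x ∈ X ∩ T and x ∉ B. In each case x ∈ (B ∩ T) ∪ (T ∪ X), so (X ∖ B) ∖ (T ∩ B) ⊆ (B ∩ T) ∪ (T ∪ X).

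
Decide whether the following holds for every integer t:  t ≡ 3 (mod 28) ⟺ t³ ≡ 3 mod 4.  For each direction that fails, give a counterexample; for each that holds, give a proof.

(⟹) Suppose t ≡ 3 (mod 28). Then t³ ≡ 3³ = 27 (mod 28), and since 4 ∣ 28, also t³ ≡ 3 (mod 4).

(⟸) This fails: take t = 7. Then 7³ = 343 ≡ 3 (mod 4), yet 7 ≡ 7 (mod 28), not 3.

The forward direction holds; the converse fails.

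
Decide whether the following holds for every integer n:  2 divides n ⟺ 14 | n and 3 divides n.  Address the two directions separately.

(⇒) fails; (⇐) holds.

(⟸) Suppose 14 ∣ n and 3 ∣ n. Any common multiple of 14 and 3 is a multiple of their lcm; here gcd(14, 3) = 1, so lcm(14, 3) = 14·3 = 42, so 42 ∣ n. Since 2 ∣ 42, it follows that 2 ∣ n.

(⟹) This fails: take n = 2. Certainly 2 ∣ 2, but 14 ∤ 2.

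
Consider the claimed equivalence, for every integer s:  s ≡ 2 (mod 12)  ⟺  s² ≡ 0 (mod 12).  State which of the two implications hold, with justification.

(⇒) fails and (⇐) fails.

(→) This fails: take s = 2. Then 2 ≡ 2 (mod 12), but 2² = 4 ≡ 4 (mod 12), not 0.

(←) This fails: take s = 0. Then 0² = 0 ≡ 0 (mod 12), yet 0 ≡ 0 (mod 12), not 2.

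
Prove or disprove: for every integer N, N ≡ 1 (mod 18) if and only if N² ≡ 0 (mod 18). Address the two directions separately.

(⟹) This fails: take N = 1. Then 1 ≡ 1 (mod 18), but 1² = 1 ≡ 1 (mod 18), not 0.

(⟸) This fails: take N = 0. Then 0² = 0 ≡ 0 (mod 18), yet 0 ≡ 0 (mod 18), not 1.

(⇒) fails and (⇐) fails.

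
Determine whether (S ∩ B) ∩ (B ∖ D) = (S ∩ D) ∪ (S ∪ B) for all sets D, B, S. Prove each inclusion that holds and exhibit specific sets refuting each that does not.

Reverse inclusion. This inclusion fails. Take D = ∅, B = {1}, S = ∅; then 1 ∈ (S ∩ D) ∪ (S ∪ B) but 1 ∉ (S ∩ B) ∩ (B ∖ D).

Forward inclusion. Let x ∈ (S ∩ B) ∩ (B ∖ D). Then x ∈ B ∩ S and x ∉ D, from which x ∈ (S ∩ D) ∪ (S ∪ B).

The sets are not equal: only the forward inclusion holds.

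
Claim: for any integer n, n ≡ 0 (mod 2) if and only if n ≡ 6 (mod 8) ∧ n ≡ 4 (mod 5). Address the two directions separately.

(←) If n ≡ 6 (mod 8) and n ≡ 4 (mod 5), then by the Chinese remainder theorem n ≡ 14 (mod 40). Since 14 ≡ 0 (mod 2) and 2 ∣ 40, we get n ≡ 0 (mod 2).

(→) This fails: n = 0 gives 0 ≡ 0 (mod 2) but 0 ≡ 0 (mod 8), so the conjunction on the right does not hold.

(⇒) fails; (⇐) holds.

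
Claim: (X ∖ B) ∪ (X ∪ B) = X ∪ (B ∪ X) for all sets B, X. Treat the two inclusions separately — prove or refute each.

(⟹) Let x ∈ (X ∖ B) ∪ (X ∪ B). Then either x ∈ B and x ∉ X; or x ∈ X and x ∉ B; or x ∈ B ∩ X. In each case x ∈ X ∪ (B ∪ X), so (X ∖ B) ∪ (X ∪ B) ⊆ X ∪ (B ∪ X).

(⟸) Let x ∈ X ∪ (B ∪ X). Then either x ∈ B and x ∉ X; or x ∈ X and x ∉ B; or x ∈ B ∩ X. In each case x ∈ (X ∖ B) ∪ (X ∪ B), so X ∪ (B ∪ X) ⊆ (X ∖ B) ∪ (X ∪ B).

Both inclusions hold; the sets are equal.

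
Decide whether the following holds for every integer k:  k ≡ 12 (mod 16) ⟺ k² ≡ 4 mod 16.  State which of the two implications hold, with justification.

Forward direction. This fails: take k = 12. Then 12 ≡ 12 (mod 16), but 12² = 144 ≡ 0 (mod 16), not 4.

Converse. This fails: take k = 2. Then 2² = 4 ≡ 4 (mod 16), yet 2 ≡ 2 (mod 16), not 12.

Both directions fail.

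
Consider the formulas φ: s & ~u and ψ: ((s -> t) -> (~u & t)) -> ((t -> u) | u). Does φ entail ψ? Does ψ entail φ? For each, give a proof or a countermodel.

(→) This fails. Under s = T, u = F, t = T, the left side is true but the right side is false.

(←) This fails. Under s = F, u = F, t = F, the left side is false but the right side is true.

Both directions fail.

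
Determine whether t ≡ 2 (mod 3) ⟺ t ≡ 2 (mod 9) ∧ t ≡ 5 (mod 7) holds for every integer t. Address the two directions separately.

Only the reverse direction holds.

(⟹) This fails: t = 2 gives 2 ≡ 2 (mod 3) but 2 ≡ 2 (mod 7), so the conjunction on the right does not hold.

(⟸) Conversely, if t ≡ 2 (mod 9) and t ≡ 5 (mod 7), then by the Chinese remainder theorem t ≡ 47 (mod 63). Since 47 ≡ 2 (mod 3) and 3 ∣ 63, we get t ≡ 2 (mod 3).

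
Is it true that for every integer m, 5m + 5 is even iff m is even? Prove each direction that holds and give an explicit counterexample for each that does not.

Forward direction. This fails: m = 1 gives 5m + 5 = 10, which is even, but 1 is odd, not even.

Converse. This also fails: m = 4 is even, but 5m + 5 = 25 is odd, not even.

Neither direction holds.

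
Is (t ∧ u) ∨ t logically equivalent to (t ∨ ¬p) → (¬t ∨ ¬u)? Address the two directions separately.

Forward direction. This fails. Under p = F, t = T, u = T, the left side is true but the right side is false.

Converse. This fails. Under p = F, t = F, u = F, the left side is false but the right side is true.

Both directions fail.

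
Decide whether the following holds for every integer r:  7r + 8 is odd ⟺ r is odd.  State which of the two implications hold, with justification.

Both directions hold; the statement is true.

(⟹) Suppose 7r + 8 is odd. Since 7 is odd, 7r and r have the same parity, so 7r + 8 ≡ r + 8 (mod 2). As 8 is even, 7r + 8 is odd exactly when r is odd. Thus r is odd.

(⟸) Conversely, suppose r is odd; write r = 2j + 1. Then 7r + 8 = 7·(2j + 1) + 8 = 2·7j + 15, which is odd.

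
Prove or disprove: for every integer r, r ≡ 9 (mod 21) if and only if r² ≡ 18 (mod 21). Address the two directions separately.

Only the forward implication holds.

(⇐) This fails: take r = 12. Then 12² = 144 ≡ 18 (mod 21), yet 12 ≡ 12 (mod 21), not 9.

(⇒) Suppose r ≡ 9 (mod 21). Write r = 21j + 9. Then (21j + 9)² = 441j² + 378j + 81 = 21(21j² + 18j + 3) + 18, so r² ≡ 18 (mod 21).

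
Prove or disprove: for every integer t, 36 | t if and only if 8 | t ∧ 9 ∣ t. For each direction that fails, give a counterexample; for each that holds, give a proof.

Only the converse holds.

(⟸) Suppose 8 ∣ t and 9 ∣ t. Any common multiple of 8 and 9 is a multiple of their lcm; here gcd(8, 9) = 1, so lcm(8, 9) = 8·9 = 72, so 72 ∣ t. Since 36 ∣ 72, it follows that 36 ∣ t.

(⟹) This fails: take t = 36. Certainly 36 ∣ 36, but 8 ∤ 36.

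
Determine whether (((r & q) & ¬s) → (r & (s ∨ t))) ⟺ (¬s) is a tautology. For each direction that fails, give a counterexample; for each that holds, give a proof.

Both directions fail.

Forward direction. This fails. Under r = F, t = F, q = F, s = T, the left side is true but the right side is false.

Converse. This fails. Under r = T, t = F, q = T, s = F, the left side is false but the right side is true.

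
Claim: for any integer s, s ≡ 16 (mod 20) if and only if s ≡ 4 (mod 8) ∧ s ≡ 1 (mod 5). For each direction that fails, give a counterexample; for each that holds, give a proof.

Only the reverse direction holds.

Forward direction. This fails: s = 16 gives 16 ≡ 16 (mod 20) but 16 ≡ 0 (mod 8), so the conjunction on the right does not hold.

Converse. If s ≡ 4 (mod 8) and s ≡ 1 (mod 5), then by the Chinese remainder theorem s ≡ 36 (mod 40). Since 36 ≡ 16 (mod 20) and 20 ∣ 40, we get s ≡ 16 (mod 20).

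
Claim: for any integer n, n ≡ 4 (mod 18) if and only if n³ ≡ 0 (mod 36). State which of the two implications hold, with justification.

(→) This fails: take n = 4. Then 4 ≡ 4 (mod 18), but 4³ = 64 ≡ 28 (mod 36), not 0.

(←) This fails: take n = 0. Then 0³ = 0 ≡ 0 (mod 36), yet 0 ≡ 0 (mod 18), not 4.

(⇒) fails and (⇐) fails.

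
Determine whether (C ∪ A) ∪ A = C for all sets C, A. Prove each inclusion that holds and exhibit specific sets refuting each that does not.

Only the reverse inclusion holds.

(⊇) Let x ∈ C. Then either x ∈ C and x ∉ A; or x ∈ C ∩ A. In each case x ∈ (C ∪ A) ∪ A, so C ⊆ (C ∪ A) ∪ A.

(⊆) This inclusion fails. Take C = ∅, A = {1}; then 1 ∈ (C ∪ A) ∪ A but 1 ∉ C.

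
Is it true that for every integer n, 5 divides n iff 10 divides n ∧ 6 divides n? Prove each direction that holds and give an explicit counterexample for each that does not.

(←) Suppose 10 ∣ n and 6 ∣ n. Any common multiple of 10 and 6 is a multiple of their lcm; here lcm(10, 6) = 10·6/gcd(10, 6) = 60/2 = 30, so 30 ∣ n. Since 5 ∣ 30, it follows that 5 ∣ n.

(→) This fails: take n = 5. Certainly 5 ∣ 5, but 10 ∤ 5.

The forward direction fails; the converse holds.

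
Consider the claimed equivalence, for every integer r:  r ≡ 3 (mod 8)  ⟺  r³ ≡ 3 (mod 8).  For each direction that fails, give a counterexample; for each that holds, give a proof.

[⇒] Suppose r ≡ 3 (mod 8). Write r = 8j + 3. Then (8j + 3)³ = 512j³ + 576j² + 216j + 27 = 8(64j³ + 72j² + 27j + 3) + 3, so r³ ≡ 3 (mod 8).

[⇐] Conversely, suppose r³ ≡ 3 (mod 8). The only residue r in {0, …, 7} with r³ ≡ 3 (mod 8) is r = 3, so r ≡ 3 (mod 8).

Both directions hold; the statement is true.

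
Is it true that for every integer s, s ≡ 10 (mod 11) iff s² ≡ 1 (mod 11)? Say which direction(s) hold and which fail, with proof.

Only the forward implication holds.

(←) This fails: take s = 1. Then 1² = 1 ≡ 1 (mod 11), yet 1 ≡ 1 (mod 11), not 10.

(→) Suppose s ≡ 10 (mod 11). Write s = 11j + 10. Then (11j + 10)² = 121j² + 220j + 100 = 11(11j² + 20j + 9) + 1, so s² ≡ 1 (mod 11).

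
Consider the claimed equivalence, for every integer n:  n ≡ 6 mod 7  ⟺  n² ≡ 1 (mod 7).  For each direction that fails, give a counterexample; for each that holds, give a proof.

(⟹) Suppose n ≡ 6 mod 7. Write n = 7j + 6. Then (7j + 6)² = 49j² + 84j + 36 = 7(7j² + 12j + 5) + 1, so n² ≡ 1 (mod 7).

(⟸) This fails: take n = 1. Then 1² = 1 ≡ 1 (mod 7), yet 1 ≡ 1 (mod 7), not 6.

(⇒) holds; (⇐) fails.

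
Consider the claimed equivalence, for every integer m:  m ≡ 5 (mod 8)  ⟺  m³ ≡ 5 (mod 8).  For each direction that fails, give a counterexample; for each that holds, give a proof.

Both directions hold; the statement is true.

(⟹) Suppose m ≡ 5 (mod 8). Write m = 8j + 5. Then (8j + 5)³ = 512j³ + 960j² + 600j + 125 = 8(64j³ + 120j² + 75j + 15) + 5, so m³ ≡ 5 (mod 8).

(⟸) Conversely, suppose m³ ≡ 5 (mod 8). The only residue r in {0, …, 7} with r³ ≡ 5 (mod 8) is r = 5, so m ≡ 5 (mod 8).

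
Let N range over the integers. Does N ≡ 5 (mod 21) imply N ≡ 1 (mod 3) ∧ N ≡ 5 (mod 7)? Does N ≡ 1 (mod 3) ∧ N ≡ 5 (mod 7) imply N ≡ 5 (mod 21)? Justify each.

Neither direction holds.

(⟹) This fails: N = 5 gives 5 ≡ 5 (mod 21) but 5 ≡ 2 (mod 3), so the conjunction on the right does not hold.

(⟸) This fails: N = 19 satisfies both congruences on the right (19 ≡ 1 mod 3 and 19 ≡ 5 mod 7) yet 19 ≡ 19 (mod 21), not 5.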